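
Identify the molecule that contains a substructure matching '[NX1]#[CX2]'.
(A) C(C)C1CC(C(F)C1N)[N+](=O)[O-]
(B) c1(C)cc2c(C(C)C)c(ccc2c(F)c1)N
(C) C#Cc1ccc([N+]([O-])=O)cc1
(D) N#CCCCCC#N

D

[NX1]#[CX2] describes a nitrogen triple-bonded to a two-connected carbon (a nitrile).
(A) has a primary amino group (-NH2) but the nitrogen is NX3 (three connections), not NX1 triple-bonded.
(B) has a primary amino group (-NH2) but the nitrogen is NX3 (three connections), not NX1 triple-bonded.
(C) has a nitro group (-[N+](=O)[O-]) but there is no C#N triple bond.
(D) contains a nitrile (-C#N), which satisfies every atom and bond constraint.
So the answer is (D).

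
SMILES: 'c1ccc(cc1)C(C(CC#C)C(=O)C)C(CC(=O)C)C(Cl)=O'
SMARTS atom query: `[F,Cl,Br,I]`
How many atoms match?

The query [F,Cl,Br,I] means: comma = OR; matches any of F, Cl, Br, I.
Check the 22 heavy atoms by environment: 12× C → no; 3× O → no; 1× Cl → match; 6× c (aromatic) → no.
That gives 1 matching atom.

1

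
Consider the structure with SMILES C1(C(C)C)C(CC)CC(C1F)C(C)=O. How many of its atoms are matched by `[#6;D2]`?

2

Check the 14 heavy atoms by environment: 6× C (D3) → no; 2× C (D2) → match; 1× O (D1) → no; 4× C (D1) → no; 1× F (D1) → no.
That gives 2 matching atoms.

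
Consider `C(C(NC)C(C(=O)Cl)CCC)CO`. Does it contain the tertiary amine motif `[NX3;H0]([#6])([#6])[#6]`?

No

The pattern [NX3;H0]([#6])([#6])[#6] describes a trivalent nitrogen with no H, bonded to three carbons — a tertiary amine.
The closest candidate here is an N-methylamino group (-NHCH3), but the nitrogen still has one H (H1), not H0. No other fragment satisfies the full query, so there is no match.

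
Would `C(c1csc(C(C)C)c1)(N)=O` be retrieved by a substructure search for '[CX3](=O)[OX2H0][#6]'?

The pattern [CX3](=O)[OX2H0][#6] describes a carbonyl carbon bonded to an oxygen that is itself bonded to carbon (no H on that O) — an ester.
The closest candidate here is a primary amide (-C(=O)NH2), but the carbonyl is bonded to N, not to an O-C linkage. No other fragment satisfies the full query, so there is no match.

No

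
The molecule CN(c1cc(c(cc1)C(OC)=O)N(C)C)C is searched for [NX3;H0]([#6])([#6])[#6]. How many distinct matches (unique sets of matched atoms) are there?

2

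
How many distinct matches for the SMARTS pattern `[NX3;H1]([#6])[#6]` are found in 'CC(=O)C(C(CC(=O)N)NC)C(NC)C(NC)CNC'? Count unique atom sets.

[NX3;H1]([#6])[#6] is the SMARTS for a secondary amine: a trivalent nitrogen with one H, bonded to two carbons.
The molecule carries 4 separate instances of an N-methylamino group (-NHCH3) meeting every constraint; each maps to a distinct set of atoms, giving 4 matches.

4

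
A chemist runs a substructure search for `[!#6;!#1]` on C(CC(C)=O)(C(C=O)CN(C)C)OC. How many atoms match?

4

The query [!#6;!#1] means: not carbon and not hydrogen — any heteroatom.
Check the 14 heavy atoms by environment: 10× C → no; 3× O → match; 1× N → match.
Summing the matching environments: 3 + 1 = 4 matching atoms.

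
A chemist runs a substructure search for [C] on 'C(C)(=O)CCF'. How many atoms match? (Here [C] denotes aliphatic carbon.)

4

Check the 6 heavy atoms by environment: 4× C → match; 1× F → no; 1× O → no.
That gives 4 matching atoms.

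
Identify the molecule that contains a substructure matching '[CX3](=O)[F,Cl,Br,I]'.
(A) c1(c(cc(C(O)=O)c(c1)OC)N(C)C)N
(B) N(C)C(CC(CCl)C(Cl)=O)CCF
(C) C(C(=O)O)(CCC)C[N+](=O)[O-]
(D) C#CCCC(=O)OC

B

[CX3](=O)[F,Cl,Br,I] describes a carbonyl carbon bonded to a halogen (an acyl halide).
(A) has a carboxylic acid group (-C(=O)OH) but the carbonyl is bonded to -OH, not to a halogen.
(B) contains an acyl chloride (-C(=O)Cl), which satisfies every atom and bond constraint.
(C) has a carboxylic acid group (-C(=O)OH) but the carbonyl is bonded to -OH, not to a halogen.
(D) has a methyl-ester group (-C(=O)OCH3) but the carbonyl is bonded to -O-C, not to a halogen.
So the answer is (B).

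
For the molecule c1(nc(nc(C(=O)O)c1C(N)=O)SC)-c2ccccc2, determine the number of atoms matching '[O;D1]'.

3

Check the 20 heavy atoms by environment: 2× n (aromatic, D2) → no; 5× c (aromatic, D3) → no; 2× C (D3) → no; 3× O (D1) → match; 5× c (aromatic, D2) → no; 1× N (D1) → no; 1× S (D2) → no; 1× C (D1) → no.
That gives 3 matching atoms.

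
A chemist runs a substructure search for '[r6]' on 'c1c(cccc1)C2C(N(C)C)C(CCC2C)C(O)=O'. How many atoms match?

12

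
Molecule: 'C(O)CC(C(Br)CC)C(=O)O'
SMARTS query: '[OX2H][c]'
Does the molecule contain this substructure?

The pattern [OX2H][c] describes a hydroxyl oxygen attached to an aromatic carbon — a phenol.
The closest candidate here is a hydroxyl group (-OH), but the -OH is on an aliphatic carbon, not an aromatic c. No other fragment satisfies the full query, so there is no match.

No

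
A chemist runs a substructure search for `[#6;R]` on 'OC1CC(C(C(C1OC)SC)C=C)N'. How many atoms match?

The query [#6;R] means: carbon that is part of a ring.
Check the 14 heavy atoms by environment: 6× C (in 6-ring) → match; 2× O (acyclic) → no; 1× N (acyclic) → no; 4× C (acyclic) → no; 1× S (acyclic) → no.
That gives 6 matching atoms.

6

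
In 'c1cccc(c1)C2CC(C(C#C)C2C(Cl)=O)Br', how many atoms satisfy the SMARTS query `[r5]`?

5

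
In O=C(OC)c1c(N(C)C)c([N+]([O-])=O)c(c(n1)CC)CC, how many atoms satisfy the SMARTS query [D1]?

8

The query [D1] means: atom with exactly one heavy-atom neighbour (degree 1).
Check the 20 heavy atoms by environment: 1× n (aromatic, D2) → no; 5× c (aromatic, D3) → no; 1× C (D3) → no; 2× O (D1) → match; 1× O (D2) → no; 5× C (D1) → match; 1× N (D3) → no; 2× C (D2) → no; 1× N (charge +1, D3) → no; 1× O (charge -1, D1) → match.
Summing the matching environments: 2 + 5 + 1 = 8 matching atoms.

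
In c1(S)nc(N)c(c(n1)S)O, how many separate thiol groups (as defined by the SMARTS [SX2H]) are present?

[SX2H] is the SMARTS for a thiol: an aliphatic sulfur with two connections, one being H.
The molecule carries 2 separate instances of a thiol (-SH) meeting every constraint; each maps to a distinct set of atoms, giving 2 matches.

2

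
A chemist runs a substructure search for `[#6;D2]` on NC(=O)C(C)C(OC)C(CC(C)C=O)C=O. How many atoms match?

3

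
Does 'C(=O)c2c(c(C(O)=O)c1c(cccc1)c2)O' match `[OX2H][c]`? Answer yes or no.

Yes

The pattern [OX2H][c] describes a hydroxyl oxygen attached to an aromatic carbon — a phenol.
The molecule carries a hydroxyl group (-OH), whose atoms satisfy every constraint of the query, so the pattern matches.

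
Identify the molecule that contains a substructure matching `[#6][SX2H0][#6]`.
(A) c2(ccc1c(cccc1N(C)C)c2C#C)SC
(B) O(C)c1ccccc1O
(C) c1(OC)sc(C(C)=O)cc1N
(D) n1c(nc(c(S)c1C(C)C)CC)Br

A

[#6][SX2H0][#6] describes an aliphatic sulfur bridging two carbons with no H on the sulfur (a thioether).
(A) contains a methylthio ether (-SCH3), which satisfies every atom and bond constraint.
(B) has a methoxy ether (-OCH3) but the bridging atom is O, not S.
(C) has a methoxy ether (-OCH3) but the bridging atom is O, not S.
(D) has a thiol (-SH) but the sulfur has H1, not H0 bridging two carbons.
So the answer is (A).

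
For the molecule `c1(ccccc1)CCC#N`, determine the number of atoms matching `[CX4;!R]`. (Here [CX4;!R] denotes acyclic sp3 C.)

The query [CX4;!R] means: aliphatic carbon with four total connections, not in a ring.
Check the 10 heavy atoms by environment: 2× C (X4, acyclic) → match; 6× c (aromatic, X3, in 6-ring) → no; 1× C (X2, acyclic) → no; 1× N (X1, acyclic) → no.
That gives 2 matching atoms.

2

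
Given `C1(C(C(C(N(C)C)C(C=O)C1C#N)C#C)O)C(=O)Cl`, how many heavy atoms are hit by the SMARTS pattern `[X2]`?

4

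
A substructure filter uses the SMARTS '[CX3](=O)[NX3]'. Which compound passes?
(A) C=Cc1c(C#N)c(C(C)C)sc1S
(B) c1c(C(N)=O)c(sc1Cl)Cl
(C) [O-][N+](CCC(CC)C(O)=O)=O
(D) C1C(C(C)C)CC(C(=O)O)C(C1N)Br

B

[CX3](=O)[NX3] describes a carbonyl carbon bonded to a trivalent nitrogen (an amide).
(A) has a nitrile (-C#N) but the nitrile N is NX1 (triple-bonded), not NX3.
(B) contains a primary amide (-C(=O)NH2), which satisfies every atom and bond constraint.
(C) has a carboxylic acid group (-C(=O)OH) but the carbonyl is bonded to O, not to an NX3 nitrogen.
(D) has a primary amino group (-NH2) but the -NH2 is not attached to a carbonyl carbon.
So the answer is (B).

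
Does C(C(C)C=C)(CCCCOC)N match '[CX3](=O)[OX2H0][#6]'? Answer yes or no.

No

The pattern [CX3](=O)[OX2H0][#6] describes a carbonyl carbon bonded to an oxygen that is itself bonded to carbon (no H on that O) — an ester.
The closest candidate here is a methoxy ether (-OCH3), but the ether oxygen is not adjacent to a C=O carbon. No other fragment satisfies the full query, so there is no match.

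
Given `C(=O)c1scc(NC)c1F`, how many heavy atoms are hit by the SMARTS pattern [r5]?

Check the 10 heavy atoms by environment: 1× s (aromatic, in 5-ring) → match; 4× c (aromatic, in 5-ring) → match; 1× N (acyclic) → no; 2× C (acyclic) → no; 1× O (acyclic) → no; 1× F (acyclic) → no.
Summing the matching environments: 1 + 4 = 5 matching atoms.

5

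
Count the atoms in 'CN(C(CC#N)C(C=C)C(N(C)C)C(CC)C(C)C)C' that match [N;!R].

3

Check the 20 heavy atoms by environment: 17× C (acyclic) → no; 3× N (acyclic) → match.
That gives 3 matching atoms.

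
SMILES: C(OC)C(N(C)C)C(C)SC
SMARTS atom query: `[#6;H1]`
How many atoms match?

The query [#6;H1] means: any carbon bearing exactly one hydrogen.
Check the 11 heavy atoms by environment: 5× C (H3) → no; 2× C (H1) → match; 1× C (H2) → no; 1× N (H0) → no; 1× O (H0) → no; 1× S (H0) → no.
That gives 2 matching atoms.

2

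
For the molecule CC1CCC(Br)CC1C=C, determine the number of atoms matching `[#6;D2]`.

4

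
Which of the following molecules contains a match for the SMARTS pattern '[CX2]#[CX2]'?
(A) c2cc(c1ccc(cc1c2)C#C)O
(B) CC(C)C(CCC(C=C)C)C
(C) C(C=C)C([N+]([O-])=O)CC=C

[CX2]#[CX2] describes a carbon-carbon triple bond (an alkyne).
(A) contains an ethynyl group (-C#CH), which satisfies every atom and bond constraint.
(B) has a vinyl group (-CH=CH2) but the C=C is a double bond; both carbons are CX3, not CX2.
(C) has a vinyl group (-CH=CH2) but the C=C is a double bond; both carbons are CX3, not CX2.
So the answer is (A).

A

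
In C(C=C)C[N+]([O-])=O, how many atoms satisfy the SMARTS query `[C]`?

4

The query [C] means: uppercase C matches aliphatic (non-aromatic) carbon only.
Check the 7 heavy atoms by environment: 4× C → match; 1× N (charge +1) → no; 1× O (charge -1) → no; 1× O → no.
That gives 4 matching atoms.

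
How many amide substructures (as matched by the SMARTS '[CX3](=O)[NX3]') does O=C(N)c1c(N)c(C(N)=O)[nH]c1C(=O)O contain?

[CX3](=O)[NX3] is the SMARTS for an amide: a carbonyl carbon bonded to a trivalent nitrogen.
The molecule carries 2 separate instances of a primary amide (-C(=O)NH2) meeting every constraint; each maps to a distinct set of atoms, giving 2 matches.

2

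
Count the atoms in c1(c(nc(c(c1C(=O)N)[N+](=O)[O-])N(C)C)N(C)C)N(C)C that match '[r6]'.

6

Check the 21 heavy atoms by environment: 1× n (aromatic, in 6-ring) → match; 5× c (aromatic, in 6-ring) → match; 4× N (acyclic) → no; 7× C (acyclic) → no; 1× N (charge +1, acyclic) → no; 1× O (charge -1, acyclic) → no; 2× O (acyclic) → no.
Summing the matching environments: 1 + 5 = 6 matching atoms.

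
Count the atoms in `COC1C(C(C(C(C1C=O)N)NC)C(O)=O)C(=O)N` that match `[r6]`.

The query [r6] means: r6 matches atoms in a six-membered ring.
Check the 19 heavy atoms by environment: 6× C (in 6-ring) → match; 5× O (acyclic) → no; 5× C (acyclic) → no; 3× N (acyclic) → no.
That gives 6 matching atoms.

6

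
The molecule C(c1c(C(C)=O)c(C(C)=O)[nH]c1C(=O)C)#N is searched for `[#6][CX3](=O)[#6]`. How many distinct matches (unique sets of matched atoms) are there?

3

[#6][CX3](=O)[#6] is the SMARTS for a ketone: a carbonyl carbon (no H) flanked by two carbons.
The molecule carries 3 separate instances of an acetyl/ketone group (-C(=O)CH3) meeting every constraint; each maps to a distinct set of atoms, giving 3 matches.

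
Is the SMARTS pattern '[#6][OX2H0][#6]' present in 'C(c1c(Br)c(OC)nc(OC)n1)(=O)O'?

Yes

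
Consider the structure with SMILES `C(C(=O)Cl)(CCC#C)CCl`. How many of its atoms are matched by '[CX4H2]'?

The query [CX4H2] means: sp3 carbon (X4) with exactly two hydrogens.
Check the 10 heavy atoms by environment: 3× C (H2, X4) → match; 1× C (H1, X4) → no; 2× Cl (H0, X1) → no; 1× C (H0, X2) → no; 1× C (H1, X2) → no; 1× C (H0, X3) → no; 1× O (H0, X1) → no.
That gives 3 matching atoms.

3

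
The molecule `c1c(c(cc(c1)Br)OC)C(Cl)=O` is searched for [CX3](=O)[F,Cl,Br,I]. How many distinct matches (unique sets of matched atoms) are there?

1

[CX3](=O)[F,Cl,Br,I] is the SMARTS for an acyl halide: a carbonyl carbon bonded to a halogen.
Exactly one fragment in the molecule meets all constraints, giving 1 match.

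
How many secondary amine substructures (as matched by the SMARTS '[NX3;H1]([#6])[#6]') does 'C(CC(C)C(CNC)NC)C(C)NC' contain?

[NX3;H1]([#6])[#6] is the SMARTS for a secondary amine: a trivalent nitrogen with one H, bonded to two carbons.
The molecule carries 3 separate instances of an N-methylamino group (-NHCH3) meeting every constraint; each maps to a distinct set of atoms, giving 3 matches.

3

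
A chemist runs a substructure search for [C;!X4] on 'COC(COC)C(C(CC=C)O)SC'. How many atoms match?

2

The query [C;!X4] means: aliphatic carbon that does not have four total connections.
Check the 14 heavy atoms by environment: 8× C (X4) → no; 3× O (X2) → no; 2× C (X3) → match; 1× S (X2) → no.
That gives 2 matching atoms.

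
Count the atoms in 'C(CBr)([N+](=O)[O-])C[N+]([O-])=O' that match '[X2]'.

0

The query [X2] means: any atom with exactly two total connections (bonds + H).
Check the 10 heavy atoms by environment: 3× C (X4) → no; 1× Br (X1) → no; 2× N (charge +1, X3) → no; 2× O (charge -1, X1) → no; 2× O (X1) → no.
No environment satisfies the query, so 0 matching atoms.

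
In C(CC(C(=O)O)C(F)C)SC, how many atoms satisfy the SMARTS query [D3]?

The query [D3] means: atom with exactly three heavy-atom neighbours.
Check the 11 heavy atoms by environment: 2× C (D2) → no; 3× C (D3) → match; 2× C (D1) → no; 1× S (D2) → no; 2× O (D1) → no; 1× F (D1) → no.
That gives 3 matching atoms.

3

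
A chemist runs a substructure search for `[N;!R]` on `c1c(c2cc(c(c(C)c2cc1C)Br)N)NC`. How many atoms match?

2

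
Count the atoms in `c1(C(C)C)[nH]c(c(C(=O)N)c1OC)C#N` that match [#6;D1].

3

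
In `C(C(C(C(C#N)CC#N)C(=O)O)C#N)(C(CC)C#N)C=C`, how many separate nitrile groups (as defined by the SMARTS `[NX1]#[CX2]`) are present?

4

[NX1]#[CX2] is the SMARTS for a nitrile: a nitrogen triple-bonded to a two-connected carbon.
The molecule carries 4 separate instances of a nitrile (-C#N) meeting every constraint; each maps to a distinct set of atoms, giving 4 matches.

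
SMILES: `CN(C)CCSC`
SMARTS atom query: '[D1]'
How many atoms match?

Check the 7 heavy atoms by environment: 2× C (D2) → no; 1× S (D2) → no; 3× C (D1) → match; 1× N (D3) → no.
That gives 3 matching atoms.

3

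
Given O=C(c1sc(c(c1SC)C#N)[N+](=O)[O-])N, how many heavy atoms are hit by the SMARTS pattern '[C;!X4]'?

Check the 15 heavy atoms by environment: 1× s (aromatic, X2) → no; 4× c (aromatic, X3) → no; 1× S (X2) → no; 1× C (X4) → no; 1× C (X2) → match; 1× N (X1) → no; 1× N (charge +1, X3) → no; 1× O (charge -1, X1) → no; 2× O (X1) → no; 1× C (X3) → match; 1× N (X3) → no.
Summing the matching environments: 1 + 1 = 2 matching atoms.

2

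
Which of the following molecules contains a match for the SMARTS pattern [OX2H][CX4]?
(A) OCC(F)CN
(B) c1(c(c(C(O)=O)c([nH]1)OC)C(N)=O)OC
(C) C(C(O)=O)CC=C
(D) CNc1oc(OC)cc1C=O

A

[OX2H][CX4] describes a hydroxyl oxygen bound to an sp3 (X4) carbon (an aliphatic alcohol).
(A) contains a hydroxyl group (-OH), which satisfies every atom and bond constraint.
(B) has a methoxy ether (-OCH3) but the oxygen has H0 (ether), not H1.
(C) has a carboxylic acid group (-C(=O)OH) but the -OH is on a CX3 carbonyl carbon, not a CX4 carbon.
(D) has a methoxy ether (-OCH3) but the oxygen has H0 (ether), not H1.
So the answer is (A).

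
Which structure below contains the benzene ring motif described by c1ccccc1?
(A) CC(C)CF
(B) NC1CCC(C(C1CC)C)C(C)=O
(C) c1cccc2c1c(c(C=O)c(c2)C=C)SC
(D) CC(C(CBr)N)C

C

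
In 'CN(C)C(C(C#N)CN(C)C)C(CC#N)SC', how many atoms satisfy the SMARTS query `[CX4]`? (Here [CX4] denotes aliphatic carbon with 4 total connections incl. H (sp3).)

The query [CX4] means: C with X4: aliphatic carbon with exactly 4 total connections (bonds + H).
Check the 17 heavy atoms by environment: 10× C (X4) → match; 2× N (X3) → no; 2× C (X2) → no; 2× N (X1) → no; 1× S (X2) → no.
That gives 10 matching atoms.

10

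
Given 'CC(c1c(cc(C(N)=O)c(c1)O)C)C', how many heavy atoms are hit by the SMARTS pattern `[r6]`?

6

Check the 14 heavy atoms by environment: 6× c (aromatic, in 6-ring) → match; 2× O (acyclic) → no; 5× C (acyclic) → no; 1× N (acyclic) → no.
That gives 6 matching atoms.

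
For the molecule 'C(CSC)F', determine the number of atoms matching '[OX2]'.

0

Check the 5 heavy atoms by environment: 3× C (X4) → no; 1× S (X2) → no; 1× F (X1) → no.
No environment satisfies the query, so 0 matching atoms.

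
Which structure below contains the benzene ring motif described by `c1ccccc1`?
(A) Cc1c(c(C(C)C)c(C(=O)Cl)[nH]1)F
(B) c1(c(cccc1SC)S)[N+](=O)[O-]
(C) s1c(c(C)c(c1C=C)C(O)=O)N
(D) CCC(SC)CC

c1ccccc1 describes six aromatic carbons in a ring (a benzene ring).
(A) has a methyl group (-CH3) but no six-membered all-carbon aromatic ring is present.
(B) contains the required atom environment, so the pattern matches.
(C) has a methyl group (-CH3) but no six-membered all-carbon aromatic ring is present.
(D) has a methyl group (-CH3) but no six-membered all-carbon aromatic ring is present.
So the answer is (B).

B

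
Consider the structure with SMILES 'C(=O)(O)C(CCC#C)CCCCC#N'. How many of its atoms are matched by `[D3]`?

2

The query [D3] means: atom with exactly three heavy-atom neighbours.
Check the 14 heavy atoms by environment: 8× C (D2) → no; 2× C (D3) → match; 1× C (D1) → no; 1× N (D1) → no; 2× O (D1) → no.
That gives 2 matching atoms.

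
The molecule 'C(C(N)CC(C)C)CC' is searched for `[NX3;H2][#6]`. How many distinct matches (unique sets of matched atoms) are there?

1

[NX3;H2][#6] is the SMARTS for a primary amine: a trivalent nitrogen with two H attached to carbon.
Exactly one fragment in the molecule meets all constraints, giving 1 match.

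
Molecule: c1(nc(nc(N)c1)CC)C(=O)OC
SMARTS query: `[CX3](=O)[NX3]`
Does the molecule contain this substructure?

No

The pattern [CX3](=O)[NX3] describes a carbonyl carbon bonded to a trivalent nitrogen — an amide.
The closest candidate here is a primary amino group (-NH2), but the -NH2 is not attached to a carbonyl carbon. No other fragment satisfies the full query, so there is no match.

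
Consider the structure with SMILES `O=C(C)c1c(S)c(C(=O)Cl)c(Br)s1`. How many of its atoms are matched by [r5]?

Check the 13 heavy atoms by environment: 1× s (aromatic, in 5-ring) → match; 4× c (aromatic, in 5-ring) → match; 3× C (acyclic) → no; 2× O (acyclic) → no; 1× Cl (acyclic) → no; 1× S (acyclic) → no; 1× Br (acyclic) → no.
Summing the matching environments: 1 + 4 = 5 matching atoms.

5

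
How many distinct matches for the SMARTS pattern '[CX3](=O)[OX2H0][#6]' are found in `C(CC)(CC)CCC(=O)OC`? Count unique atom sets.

[CX3](=O)[OX2H0][#6] is the SMARTS for an ester: a carbonyl carbon bonded to an oxygen that is itself bonded to carbon (no H on that O).
Exactly one fragment in the molecule meets all constraints, giving 1 match.

1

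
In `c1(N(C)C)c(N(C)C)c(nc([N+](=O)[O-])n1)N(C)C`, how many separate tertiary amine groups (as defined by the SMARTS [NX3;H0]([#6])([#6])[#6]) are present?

[NX3;H0]([#6])([#6])[#6] is the SMARTS for a tertiary amine: a trivalent nitrogen with no H, bonded to three carbons.
The molecule carries 3 separate instances of a dimethylamino group (-N(CH3)2) meeting every constraint; each maps to a distinct set of atoms, giving 3 matches.

3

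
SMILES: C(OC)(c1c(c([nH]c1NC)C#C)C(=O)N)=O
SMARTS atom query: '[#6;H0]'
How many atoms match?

7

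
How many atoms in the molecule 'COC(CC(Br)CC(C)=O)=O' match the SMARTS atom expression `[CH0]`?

2

The query [CH0] means: aliphatic carbon with no attached hydrogen.
Check the 11 heavy atoms by environment: 2× C (H2) → no; 1× C (H1) → no; 2× C (H0) → match; 3× O (H0) → no; 2× C (H3) → no; 1× Br (H0) → no.
That gives 2 matching atoms.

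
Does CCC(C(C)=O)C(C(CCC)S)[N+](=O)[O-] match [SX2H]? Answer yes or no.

Yes

The pattern [SX2H] describes an aliphatic sulfur with two connections, one being H — a thiol.
The molecule carries a thiol (-SH), whose atoms satisfy every constraint of the query, so the pattern matches.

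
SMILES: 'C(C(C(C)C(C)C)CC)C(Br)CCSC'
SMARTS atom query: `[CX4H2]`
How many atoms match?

The query [CX4H2] means: sp3 carbon (X4) with exactly two hydrogens.
Check the 15 heavy atoms by environment: 4× C (H2, X4) → match; 4× C (H1, X4) → no; 5× C (H3, X4) → no; 1× Br (H0, X1) → no; 1× S (H0, X2) → no.
That gives 4 matching atoms.

4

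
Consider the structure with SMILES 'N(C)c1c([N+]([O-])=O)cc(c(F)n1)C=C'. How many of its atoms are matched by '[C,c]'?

8

The query [C,c] means: comma = OR; matches aliphatic or aromatic carbon — same as #6.
Check the 14 heavy atoms by environment: 1× n (aromatic) → no; 5× c (aromatic) → match; 1× N (charge +1) → no; 1× O (charge -1) → no; 1× O → no; 3× C → match; 1× N → no; 1× F → no.
Summing the matching environments: 5 + 3 = 8 matching atoms.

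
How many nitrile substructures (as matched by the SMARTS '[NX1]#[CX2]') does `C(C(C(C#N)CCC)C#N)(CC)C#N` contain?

3

[NX1]#[CX2] is the SMARTS for a nitrile: a nitrogen triple-bonded to a two-connected carbon.
The molecule carries 3 separate instances of a nitrile (-C#N) meeting every constraint; each maps to a distinct set of atoms, giving 3 matches.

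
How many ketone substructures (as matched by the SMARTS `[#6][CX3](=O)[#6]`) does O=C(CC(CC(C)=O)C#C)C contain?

2

[#6][CX3](=O)[#6] is the SMARTS for a ketone: a carbonyl carbon (no H) flanked by two carbons.
The molecule carries 2 separate instances of an acetyl/ketone group (-C(=O)CH3) meeting every constraint; each maps to a distinct set of atoms, giving 2 matches.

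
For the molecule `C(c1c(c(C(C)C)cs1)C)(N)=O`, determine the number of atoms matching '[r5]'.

5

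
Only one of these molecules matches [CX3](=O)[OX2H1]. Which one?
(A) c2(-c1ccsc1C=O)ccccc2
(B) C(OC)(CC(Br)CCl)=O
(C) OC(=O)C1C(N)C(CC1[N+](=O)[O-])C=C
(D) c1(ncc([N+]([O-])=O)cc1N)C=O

[CX3](=O)[OX2H1] describes an sp2 carbon double-bonded to O and single-bonded to an -OH oxygen (a carboxylic acid).
(A) has an aldehyde (-CHO) but there is no singly-bonded oxygen on the carbonyl carbon.
(B) has a methyl-ester group (-C(=O)OCH3) but the singly-bonded O has no H (OX2H0, not OX2H1).
(C) contains a carboxylic acid group (-C(=O)OH), which satisfies every atom and bond constraint.
(D) has an aldehyde (-CHO) but there is no singly-bonded oxygen on the carbonyl carbon.
So the answer is (C).

C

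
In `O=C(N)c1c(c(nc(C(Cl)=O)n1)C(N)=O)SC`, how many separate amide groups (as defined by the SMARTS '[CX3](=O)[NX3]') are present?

[CX3](=O)[NX3] is the SMARTS for an amide: a carbonyl carbon bonded to a trivalent nitrogen.
The molecule carries 2 separate instances of a primary amide (-C(=O)NH2) meeting every constraint; each maps to a distinct set of atoms, giving 2 matches.

2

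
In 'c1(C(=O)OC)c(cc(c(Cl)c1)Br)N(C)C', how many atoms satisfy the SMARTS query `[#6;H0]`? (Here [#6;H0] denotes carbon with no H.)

5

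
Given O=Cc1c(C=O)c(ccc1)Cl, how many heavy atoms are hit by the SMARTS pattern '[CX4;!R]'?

The query [CX4;!R] means: aliphatic carbon with four total connections, not in a ring.
Check the 11 heavy atoms by environment: 6× c (aromatic, X3, in 6-ring) → no; 1× Cl (X1, acyclic) → no; 2× C (X3, acyclic) → no; 2× O (X1, acyclic) → no.
No environment satisfies the query, so 0 matching atoms.

0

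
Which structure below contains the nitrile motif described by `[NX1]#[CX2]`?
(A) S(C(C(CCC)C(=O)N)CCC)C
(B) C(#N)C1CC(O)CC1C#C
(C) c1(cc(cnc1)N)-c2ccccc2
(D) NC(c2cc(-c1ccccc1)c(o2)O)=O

B

[NX1]#[CX2] describes a nitrogen triple-bonded to a two-connected carbon (a nitrile).
(A) has a primary amide (-C(=O)NH2) but the nitrogen is NX3, not NX1.
(B) contains a nitrile (-C#N), which satisfies every atom and bond constraint.
(C) has a primary amino group (-NH2) but the nitrogen is NX3 (three connections), not NX1 triple-bonded.
(D) has a primary amide (-C(=O)NH2) but the nitrogen is NX3, not NX1.
So the answer is (B).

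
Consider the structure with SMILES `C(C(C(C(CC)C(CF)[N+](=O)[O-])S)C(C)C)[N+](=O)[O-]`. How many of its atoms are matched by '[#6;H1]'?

5

The query [#6;H1] means: any carbon bearing exactly one hydrogen.
Check the 19 heavy atoms by environment: 3× C (H2) → no; 5× C (H1) → match; 3× C (H3) → no; 2× N (charge +1, H0) → no; 2× O (charge -1, H0) → no; 2× O (H0) → no; 1× F (H0) → no; 1× S (H1) → no.
That gives 5 matching atoms.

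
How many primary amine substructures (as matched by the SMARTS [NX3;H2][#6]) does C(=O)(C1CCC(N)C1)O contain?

[NX3;H2][#6] is the SMARTS for a primary amine: a trivalent nitrogen with two H attached to carbon.
Exactly one fragment in the molecule meets all constraints, giving 1 match.

1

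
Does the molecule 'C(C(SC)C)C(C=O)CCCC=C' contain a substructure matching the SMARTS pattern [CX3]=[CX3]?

Yes

The pattern [CX3]=[CX3] describes a non-aromatic C=C double bond between two sp2 carbons — an alkene.
The molecule carries a vinyl group (-CH=CH2), whose atoms satisfy every constraint of the query, so the pattern matches.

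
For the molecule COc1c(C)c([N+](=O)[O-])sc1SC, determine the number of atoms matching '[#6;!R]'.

3

The query [#6;!R] means: carbon not in any ring.
Check the 13 heavy atoms by environment: 1× s (aromatic, in 5-ring) → no; 4× c (aromatic, in 5-ring) → no; 3× C (acyclic) → match; 1× S (acyclic) → no; 2× O (acyclic) → no; 1× N (charge +1, acyclic) → no; 1× O (charge -1, acyclic) → no.
That gives 3 matching atoms.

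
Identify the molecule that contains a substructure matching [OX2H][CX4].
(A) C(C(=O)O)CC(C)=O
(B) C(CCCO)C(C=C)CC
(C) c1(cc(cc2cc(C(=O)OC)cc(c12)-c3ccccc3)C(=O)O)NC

[OX2H][CX4] describes a hydroxyl oxygen bound to an sp3 (X4) carbon (an aliphatic alcohol).
(A) has a carboxylic acid group (-C(=O)OH) but the -OH is on a CX3 carbonyl carbon, not a CX4 carbon.
(B) contains a hydroxyl group (-OH), which satisfies every atom and bond constraint.
(C) has a carboxylic acid group (-C(=O)OH) but the -OH is on a CX3 carbonyl carbon, not a CX4 carbon.
So the answer is (B).

B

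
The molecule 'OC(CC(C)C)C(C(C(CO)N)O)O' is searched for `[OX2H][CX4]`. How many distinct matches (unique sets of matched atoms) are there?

[OX2H][CX4] is the SMARTS for an aliphatic alcohol: a hydroxyl oxygen bound to an sp3 (X4) carbon.
The molecule carries 4 separate instances of a hydroxyl group (-OH) meeting every constraint; each maps to a distinct set of atoms, giving 4 matches.

4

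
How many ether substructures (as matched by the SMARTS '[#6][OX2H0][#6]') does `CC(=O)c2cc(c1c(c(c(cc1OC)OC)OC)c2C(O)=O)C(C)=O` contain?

3

[#6][OX2H0][#6] is the SMARTS for an ether: an aliphatic oxygen bridging two carbons with no H on the oxygen.
The molecule carries 3 separate instances of a methoxy ether (-OCH3) meeting every constraint; each maps to a distinct set of atoms, giving 3 matches.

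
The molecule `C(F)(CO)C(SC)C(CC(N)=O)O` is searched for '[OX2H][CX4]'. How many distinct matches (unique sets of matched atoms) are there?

[OX2H][CX4] is the SMARTS for an aliphatic alcohol: a hydroxyl oxygen bound to an sp3 (X4) carbon.
The molecule carries 2 separate instances of a hydroxyl group (-OH) meeting every constraint; each maps to a distinct set of atoms, giving 2 matches.

2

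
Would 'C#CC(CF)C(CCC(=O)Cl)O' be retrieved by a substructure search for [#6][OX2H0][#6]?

The pattern [#6][OX2H0][#6] describes an aliphatic oxygen bridging two carbons with no H on the oxygen — an ether.
The closest candidate here is a hydroxyl group (-OH), but the oxygen has H1, not H0 bridging two carbons. No other fragment satisfies the full query, so there is no match.

No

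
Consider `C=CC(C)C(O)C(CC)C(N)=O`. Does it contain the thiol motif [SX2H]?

No

The pattern [SX2H] describes an aliphatic sulfur with two connections, one being H — a thiol.
The closest candidate here is a hydroxyl group (-OH), but it is an -OH, not an -SH. No other fragment satisfies the full query, so there is no match.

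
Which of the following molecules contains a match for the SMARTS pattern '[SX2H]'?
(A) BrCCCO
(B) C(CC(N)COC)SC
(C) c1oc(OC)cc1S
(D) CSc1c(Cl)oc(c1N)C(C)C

C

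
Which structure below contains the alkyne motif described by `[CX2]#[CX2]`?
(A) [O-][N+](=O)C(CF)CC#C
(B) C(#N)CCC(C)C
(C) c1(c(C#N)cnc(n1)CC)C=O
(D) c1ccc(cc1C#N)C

A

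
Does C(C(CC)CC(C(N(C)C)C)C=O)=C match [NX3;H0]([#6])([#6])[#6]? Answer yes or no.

The pattern [NX3;H0]([#6])([#6])[#6] describes a trivalent nitrogen with no H, bonded to three carbons — a tertiary amine.
The molecule carries a dimethylamino group (-N(CH3)2), whose atoms satisfy every constraint of the query, so the pattern matches.

Yes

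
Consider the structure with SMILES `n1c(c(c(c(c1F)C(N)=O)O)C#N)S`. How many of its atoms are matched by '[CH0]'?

The query [CH0] means: aliphatic carbon with no attached hydrogen.
Check the 14 heavy atoms by environment: 1× n (aromatic, H0) → no; 5× c (aromatic, H0) → no; 1× F (H0) → no; 2× C (H0) → match; 1× O (H0) → no; 1× N (H2) → no; 1× S (H1) → no; 1× O (H1) → no; 1× N (H0) → no.
That gives 2 matching atoms.

2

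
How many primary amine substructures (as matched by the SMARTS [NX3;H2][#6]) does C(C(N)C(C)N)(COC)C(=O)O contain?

2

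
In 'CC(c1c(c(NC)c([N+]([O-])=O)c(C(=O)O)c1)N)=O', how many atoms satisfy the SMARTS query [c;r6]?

6

Check the 18 heavy atoms by environment: 6× c (aromatic, in 6-ring) → match; 4× C (acyclic) → no; 4× O (acyclic) → no; 2× N (acyclic) → no; 1× N (charge +1, acyclic) → no; 1× O (charge -1, acyclic) → no.
That gives 6 matching atoms.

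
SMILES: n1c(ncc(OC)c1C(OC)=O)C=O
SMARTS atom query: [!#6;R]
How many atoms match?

2

The query [!#6;R] means: non-carbon atom that is part of a ring.
Check the 14 heavy atoms by environment: 2× n (aromatic, in 6-ring) → match; 4× c (aromatic, in 6-ring) → no; 4× O (acyclic) → no; 4× C (acyclic) → no.
That gives 2 matching atoms.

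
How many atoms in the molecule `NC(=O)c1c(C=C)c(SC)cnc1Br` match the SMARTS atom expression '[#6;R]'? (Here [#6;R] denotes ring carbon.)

5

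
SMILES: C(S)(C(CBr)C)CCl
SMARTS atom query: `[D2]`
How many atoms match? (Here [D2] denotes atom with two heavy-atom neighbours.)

The query [D2] means: atom with exactly two heavy-atom neighbours.
Check the 8 heavy atoms by environment: 2× C (D2) → match; 2× C (D3) → no; 1× Cl (D1) → no; 1× C (D1) → no; 1× S (D1) → no; 1× Br (D1) → no.
That gives 2 matching atoms.

2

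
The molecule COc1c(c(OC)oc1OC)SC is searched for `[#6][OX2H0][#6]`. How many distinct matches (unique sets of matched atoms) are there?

3

[#6][OX2H0][#6] is the SMARTS for an ether: an aliphatic oxygen bridging two carbons with no H on the oxygen.
The molecule carries 3 separate instances of a methoxy ether (-OCH3) meeting every constraint; each maps to a distinct set of atoms, giving 3 matches.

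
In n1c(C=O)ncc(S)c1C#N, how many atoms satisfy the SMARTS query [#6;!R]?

2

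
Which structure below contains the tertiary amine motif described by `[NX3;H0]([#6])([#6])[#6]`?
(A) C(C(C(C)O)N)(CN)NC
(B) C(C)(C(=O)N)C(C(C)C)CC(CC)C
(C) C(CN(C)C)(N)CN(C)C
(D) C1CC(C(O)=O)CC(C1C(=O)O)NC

C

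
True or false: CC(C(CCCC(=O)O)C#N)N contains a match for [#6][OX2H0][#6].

False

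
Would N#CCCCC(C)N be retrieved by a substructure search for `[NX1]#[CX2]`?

Yes

The pattern [NX1]#[CX2] describes a nitrogen triple-bonded to a two-connected carbon — a nitrile.
The molecule carries a nitrile (-C#N), whose atoms satisfy every constraint of the query, so the pattern matches.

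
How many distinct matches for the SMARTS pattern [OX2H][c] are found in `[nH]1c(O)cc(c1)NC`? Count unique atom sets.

1

[OX2H][c] is the SMARTS for a phenol: a hydroxyl oxygen attached to an aromatic carbon.
Exactly one fragment in the molecule meets all constraints, giving 1 match.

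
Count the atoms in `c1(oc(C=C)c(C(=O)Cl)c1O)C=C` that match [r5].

5

The query [r5] means: r5 matches atoms in a five-membered ring.
Check the 13 heavy atoms by environment: 1× o (aromatic, in 5-ring) → match; 4× c (aromatic, in 5-ring) → match; 2× O (acyclic) → no; 5× C (acyclic) → no; 1× Cl (acyclic) → no.
Summing the matching environments: 1 + 4 = 5 matching atoms.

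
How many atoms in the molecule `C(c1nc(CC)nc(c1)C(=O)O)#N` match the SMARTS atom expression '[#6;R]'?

4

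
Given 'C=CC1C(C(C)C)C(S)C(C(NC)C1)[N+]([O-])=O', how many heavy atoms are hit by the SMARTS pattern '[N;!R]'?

2

The query [N;!R] means: aliphatic nitrogen not in a ring.
Check the 17 heavy atoms by environment: 6× C (in 6-ring) → no; 6× C (acyclic) → no; 1× S (acyclic) → no; 1× N (charge +1, acyclic) → match; 1× O (charge -1, acyclic) → no; 1× O (acyclic) → no; 1× N (acyclic) → match.
Summing the matching environments: 1 + 1 = 2 matching atoms.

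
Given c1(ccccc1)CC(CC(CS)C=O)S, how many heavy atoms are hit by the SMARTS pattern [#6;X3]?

7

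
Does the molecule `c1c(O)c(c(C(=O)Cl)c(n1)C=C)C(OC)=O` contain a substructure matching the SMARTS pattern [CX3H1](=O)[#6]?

No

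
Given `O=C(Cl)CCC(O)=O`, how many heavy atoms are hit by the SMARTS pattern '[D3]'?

2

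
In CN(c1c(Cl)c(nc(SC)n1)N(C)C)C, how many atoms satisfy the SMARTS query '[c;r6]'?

4

The query [c;r6] means: aromatic carbon that belongs to a six-membered ring.
Check the 15 heavy atoms by environment: 2× n (aromatic, in 6-ring) → no; 4× c (aromatic, in 6-ring) → match; 1× Cl (acyclic) → no; 2× N (acyclic) → no; 5× C (acyclic) → no; 1× S (acyclic) → no.
That gives 4 matching atoms.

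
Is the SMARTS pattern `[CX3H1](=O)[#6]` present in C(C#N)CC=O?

The pattern [CX3H1](=O)[#6] describes an sp2 carbon with one H, double-bonded to O and single-bonded to carbon — an aldehyde.
The molecule carries an aldehyde (-CHO), whose atoms satisfy every constraint of the query, so the pattern matches.

Yes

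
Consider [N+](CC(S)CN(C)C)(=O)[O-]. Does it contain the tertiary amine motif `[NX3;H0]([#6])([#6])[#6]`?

Yes

The pattern [NX3;H0]([#6])([#6])[#6] describes a trivalent nitrogen with no H, bonded to three carbons — a tertiary amine.
The molecule carries a dimethylamino group (-N(CH3)2), whose atoms satisfy every constraint of the query, so the pattern matches.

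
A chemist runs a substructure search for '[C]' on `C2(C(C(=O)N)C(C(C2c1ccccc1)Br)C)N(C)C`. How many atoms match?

9

Check the 19 heavy atoms by environment: 9× C → match; 6× c (aromatic) → no; 1× Br → no; 2× N → no; 1× O → no.
That gives 9 matching atoms.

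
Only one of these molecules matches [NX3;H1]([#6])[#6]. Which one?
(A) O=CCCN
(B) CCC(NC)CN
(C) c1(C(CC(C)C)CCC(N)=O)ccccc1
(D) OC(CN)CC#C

B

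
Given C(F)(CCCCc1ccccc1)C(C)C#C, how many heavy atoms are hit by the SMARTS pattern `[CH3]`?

1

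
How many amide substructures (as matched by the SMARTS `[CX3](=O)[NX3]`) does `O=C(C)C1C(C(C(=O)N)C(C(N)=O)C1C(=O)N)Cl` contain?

[CX3](=O)[NX3] is the SMARTS for an amide: a carbonyl carbon bonded to a trivalent nitrogen.
The molecule carries 3 separate instances of a primary amide (-C(=O)NH2) meeting every constraint; each maps to a distinct set of atoms, giving 3 matches.

3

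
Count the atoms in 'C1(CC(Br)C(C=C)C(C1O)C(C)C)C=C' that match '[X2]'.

1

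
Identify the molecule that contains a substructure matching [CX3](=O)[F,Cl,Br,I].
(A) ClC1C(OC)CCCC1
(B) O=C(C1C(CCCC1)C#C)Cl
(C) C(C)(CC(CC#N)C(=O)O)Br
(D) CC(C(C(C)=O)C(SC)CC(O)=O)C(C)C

B

[CX3](=O)[F,Cl,Br,I] describes a carbonyl carbon bonded to a halogen (an acyl halide).
(A) has a chloro substituent but the Cl is not on a carbonyl carbon.
(B) contains an acyl chloride (-C(=O)Cl), which satisfies every atom and bond constraint.
(C) has a carboxylic acid group (-C(=O)OH) but the carbonyl is bonded to -OH, not to a halogen.
(D) has a carboxylic acid group (-C(=O)OH) but the carbonyl is bonded to -OH, not to a halogen.
So the answer is (B).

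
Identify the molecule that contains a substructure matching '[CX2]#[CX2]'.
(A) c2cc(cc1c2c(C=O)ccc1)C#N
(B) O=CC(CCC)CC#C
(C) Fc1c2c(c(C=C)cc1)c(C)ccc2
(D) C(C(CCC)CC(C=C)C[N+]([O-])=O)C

[CX2]#[CX2] describes a carbon-carbon triple bond (an alkyne).
(A) has a nitrile (-C#N) but the triple bond is C#N, not C#C.
(B) contains an ethynyl group (-C#CH), which satisfies every atom and bond constraint.
(C) has a vinyl group (-CH=CH2) but the C=C is a double bond; both carbons are CX3, not CX2.
(D) has a vinyl group (-CH=CH2) but the C=C is a double bond; both carbons are CX3, not CX2.
So the answer is (B).

B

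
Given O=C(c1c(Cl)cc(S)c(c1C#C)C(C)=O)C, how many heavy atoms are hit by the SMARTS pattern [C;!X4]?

4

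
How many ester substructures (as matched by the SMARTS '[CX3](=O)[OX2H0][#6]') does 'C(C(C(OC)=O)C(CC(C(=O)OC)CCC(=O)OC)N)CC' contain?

3

[CX3](=O)[OX2H0][#6] is the SMARTS for an ester: a carbonyl carbon bonded to an oxygen that is itself bonded to carbon (no H on that O).
The molecule carries 3 separate instances of a methyl-ester group (-C(=O)OCH3) meeting every constraint; each maps to a distinct set of atoms, giving 3 matches.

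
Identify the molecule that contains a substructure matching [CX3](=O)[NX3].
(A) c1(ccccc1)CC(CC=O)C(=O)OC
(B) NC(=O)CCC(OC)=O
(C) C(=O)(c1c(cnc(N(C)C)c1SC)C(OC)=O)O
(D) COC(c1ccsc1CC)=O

[CX3](=O)[NX3] describes a carbonyl carbon bonded to a trivalent nitrogen (an amide).
(A) has a methyl-ester group (-C(=O)OCH3) but the carbonyl is bonded to O, not to an NX3 nitrogen.
(B) contains a primary amide (-C(=O)NH2), which satisfies every atom and bond constraint.
(C) has a methyl-ester group (-C(=O)OCH3) but the carbonyl is bonded to O, not to an NX3 nitrogen.
(D) has a methyl-ester group (-C(=O)OCH3) but the carbonyl is bonded to O, not to an NX3 nitrogen.
So the answer is (B).

B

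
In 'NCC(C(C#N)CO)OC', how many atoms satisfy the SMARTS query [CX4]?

The query [CX4] means: C with X4: aliphatic carbon with exactly 4 total connections (bonds + H).
Check the 10 heavy atoms by environment: 5× C (X4) → match; 2× O (X2) → no; 1× C (X2) → no; 1× N (X1) → no; 1× N (X3) → no.
That gives 5 matching atoms.

5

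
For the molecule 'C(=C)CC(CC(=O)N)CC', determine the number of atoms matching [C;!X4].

The query [C;!X4] means: aliphatic carbon that does not have four total connections.
Check the 10 heavy atoms by environment: 5× C (X4) → no; 3× C (X3) → match; 1× O (X1) → no; 1× N (X3) → no.
That gives 3 matching atoms.

3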